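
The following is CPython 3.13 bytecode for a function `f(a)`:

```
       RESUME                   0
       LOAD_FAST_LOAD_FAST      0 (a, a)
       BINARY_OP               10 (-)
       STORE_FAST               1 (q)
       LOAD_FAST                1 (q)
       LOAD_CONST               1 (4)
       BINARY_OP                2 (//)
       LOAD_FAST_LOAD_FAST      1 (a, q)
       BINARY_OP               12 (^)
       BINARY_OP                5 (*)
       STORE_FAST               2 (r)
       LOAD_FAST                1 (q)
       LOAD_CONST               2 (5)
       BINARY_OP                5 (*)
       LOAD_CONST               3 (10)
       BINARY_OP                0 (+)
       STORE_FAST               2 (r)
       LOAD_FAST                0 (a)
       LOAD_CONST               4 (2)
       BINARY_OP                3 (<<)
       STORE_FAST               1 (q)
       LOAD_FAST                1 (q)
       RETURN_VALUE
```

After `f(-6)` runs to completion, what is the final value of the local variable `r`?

10

LOAD_FAST_LOAD_FAST a,a → push -6,-6. Stack: [-6, -6]
BINARY_OP - → -6 - -6 = 0. Stack: [0]
STORE_FAST q → q=0. Stack: []
LOAD_FAST q → push 0. Stack: [0]
LOAD_CONST → push 4. Stack: [0, 4]
BINARY_OP // → 0 // 4 = 0. Stack: [0]
LOAD_FAST_LOAD_FAST a,q → push -6,0. Stack: [0, -6, 0]
BINARY_OP ^ → -6 ^ 0 = -6. Stack: [0, -6]
BINARY_OP * → 0 * -6 = 0. Stack: [0]
STORE_FAST r → r=0. Stack: []
LOAD_FAST q → push 0. Stack: [0]
LOAD_CONST → push 5. Stack: [0, 5]
BINARY_OP * → 0 * 5 = 0. Stack: [0]
LOAD_CONST → push 10. Stack: [0, 10]
BINARY_OP + → 0 + 10 = 10. Stack: [10]
STORE_FAST r → r=10. Stack: []
LOAD_FAST a → push -6. Stack: [-6]
LOAD_CONST → push 2. Stack: [-6, 2]
BINARY_OP << → -6 << 2 = -24. Stack: [-24]
STORE_FAST q → q=-24. Stack: []
LOAD_FAST q → push -24. Stack: [-24]
RETURN_VALUE → return -24.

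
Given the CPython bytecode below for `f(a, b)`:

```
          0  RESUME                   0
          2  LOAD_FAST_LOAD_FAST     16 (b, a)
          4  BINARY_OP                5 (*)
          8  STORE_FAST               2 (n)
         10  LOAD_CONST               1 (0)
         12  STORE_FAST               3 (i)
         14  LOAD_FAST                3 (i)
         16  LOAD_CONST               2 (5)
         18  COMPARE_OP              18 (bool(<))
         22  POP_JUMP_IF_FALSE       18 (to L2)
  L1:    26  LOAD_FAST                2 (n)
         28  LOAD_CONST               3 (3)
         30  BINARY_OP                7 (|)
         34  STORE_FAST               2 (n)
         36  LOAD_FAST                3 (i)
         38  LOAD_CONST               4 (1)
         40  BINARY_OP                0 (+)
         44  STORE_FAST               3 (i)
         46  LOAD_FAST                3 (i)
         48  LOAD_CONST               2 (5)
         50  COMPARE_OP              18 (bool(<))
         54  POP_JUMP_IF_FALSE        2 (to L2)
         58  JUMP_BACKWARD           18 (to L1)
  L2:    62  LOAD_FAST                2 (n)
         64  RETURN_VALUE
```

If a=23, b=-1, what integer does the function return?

-21

LOAD_FAST_LOAD_FAST b,a → push -1,23
BINARY_OP * → -1 * 23 = -23
STORE_FAST n → n=-23
LOAD_CONST → push 0
STORE_FAST i → i=0
LOAD_FAST i → push 0
LOAD_CONST → push 5
COMPARE_OP bool(<) → 0 vs 5 = True
POP_JUMP_IF_FALSE → pop True; no jump
LOAD_FAST n → push -23
LOAD_CONST → push 3
BINARY_OP | → -23 | 3 = -21
STORE_FAST n → n=-21
LOAD_FAST i → push 0
LOAD_CONST → push 1
BINARY_OP + → 0 + 1 = 1
STORE_FAST i → i=1
LOAD_FAST i → push 1
LOAD_CONST → push 5
COMPARE_OP bool(<) → 1 vs 5 = True
POP_JUMP_IF_FALSE → pop True; no jump
LOAD_FAST n → push -21
LOAD_CONST → push 3
BINARY_OP | → -21 | 3 = -21
STORE_FAST n → n=-21
LOAD_FAST i → push 1
LOAD_CONST → push 1
BINARY_OP + → 1 + 1 = 2
STORE_FAST i → i=2
LOAD_FAST i → push 2
LOAD_CONST → push 5
COMPARE_OP bool(<) → 2 vs 5 = True
POP_JUMP_IF_FALSE → pop True; no jump
LOAD_FAST n → push -21
LOAD_CONST → push 3
BINARY_OP | → -21 | 3 = -21
STORE_FAST n → n=-21
LOAD_FAST i → push 2
LOAD_CONST → push 1
BINARY_OP + → 2 + 1 = 3
STORE_FAST i → i=3
LOAD_FAST i → push 3
LOAD_CONST → push 5
COMPARE_OP bool(<) → 3 vs 5 = True
POP_JUMP_IF_FALSE → pop True; no jump
LOAD_FAST n → push -21
LOAD_CONST → push 3
BINARY_OP | → -21 | 3 = -21
STORE_FAST n → n=-21
LOAD_FAST i → push 3
LOAD_CONST → push 1
BINARY_OP + → 3 + 1 = 4
STORE_FAST i → i=4
LOAD_FAST i → push 4
LOAD_CONST → push 5
COMPARE_OP bool(<) → 4 vs 5 = True
POP_JUMP_IF_FALSE → pop True; no jump
LOAD_FAST n → push -21
LOAD_CONST → push 3
BINARY_OP | → -21 | 3 = -21
STORE_FAST n → n=-21
LOAD_FAST i → push 4
LOAD_CONST → push 1
BINARY_OP + → 4 + 1 = 5
STORE_FAST i → i=5
LOAD_FAST i → push 5
LOAD_CONST → push 5
COMPARE_OP bool(<) → 5 vs 5 = False
POP_JUMP_IF_FALSE → pop False; jump
LOAD_FAST n → push -21
RETURN_VALUE → return -21.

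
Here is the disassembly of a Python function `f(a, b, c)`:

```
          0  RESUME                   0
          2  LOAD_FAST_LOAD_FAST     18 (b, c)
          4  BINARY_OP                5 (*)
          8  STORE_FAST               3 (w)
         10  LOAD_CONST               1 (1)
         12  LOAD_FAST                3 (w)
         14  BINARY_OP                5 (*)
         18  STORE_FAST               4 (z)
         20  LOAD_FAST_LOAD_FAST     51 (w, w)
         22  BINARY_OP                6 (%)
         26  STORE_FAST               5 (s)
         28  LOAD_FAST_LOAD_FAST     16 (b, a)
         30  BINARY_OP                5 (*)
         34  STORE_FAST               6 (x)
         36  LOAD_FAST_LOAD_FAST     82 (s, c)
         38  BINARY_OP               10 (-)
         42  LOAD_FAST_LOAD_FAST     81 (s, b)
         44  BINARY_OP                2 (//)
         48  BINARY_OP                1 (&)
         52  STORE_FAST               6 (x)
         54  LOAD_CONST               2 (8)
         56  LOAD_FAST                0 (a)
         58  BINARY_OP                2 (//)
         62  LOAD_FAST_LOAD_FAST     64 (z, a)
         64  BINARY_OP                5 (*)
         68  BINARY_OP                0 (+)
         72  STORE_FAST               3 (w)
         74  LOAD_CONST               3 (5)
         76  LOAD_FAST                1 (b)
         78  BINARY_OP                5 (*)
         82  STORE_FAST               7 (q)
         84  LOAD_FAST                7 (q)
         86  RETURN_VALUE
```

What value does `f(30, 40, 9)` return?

LOAD_FAST_LOAD_FAST b,c → push 40,9. Stack: [40, 9]
BINARY_OP * → 40 * 9 = 360. Stack: [360]
STORE_FAST w → w=360. Stack: []
LOAD_CONST → push 1. Stack: [1]
LOAD_FAST w → push 360. Stack: [1, 360]
BINARY_OP * → 1 * 360 = 360. Stack: [360]
STORE_FAST z → z=360. Stack: []
LOAD_FAST_LOAD_FAST w,w → push 360,360. Stack: [360, 360]
BINARY_OP % → 360 % 360 = 0. Stack: [0]
STORE_FAST s → s=0. Stack: []
LOAD_FAST_LOAD_FAST b,a → push 40,30. Stack: [40, 30]
BINARY_OP * → 40 * 30 = 1200. Stack: [1200]
STORE_FAST x → x=1200. Stack: []
LOAD_FAST_LOAD_FAST s,c → push 0,9. Stack: [0, 9]
BINARY_OP - → 0 - 9 = -9. Stack: [-9]
LOAD_FAST_LOAD_FAST s,b → push 0,40. Stack: [-9, 0, 40]
BINARY_OP // → 0 // 40 = 0. Stack: [-9, 0]
BINARY_OP & → -9 & 0 = 0. Stack: [0]
STORE_FAST x → x=0. Stack: []
LOAD_CONST → push 8. Stack: [8]
LOAD_FAST a → push 30. Stack: [8, 30]
BINARY_OP // → 8 // 30 = 0. Stack: [0]
LOAD_FAST_LOAD_FAST z,a → push 360,30. Stack: [0, 360, 30]
BINARY_OP * → 360 * 30 = 10800. Stack: [0, 10800]
BINARY_OP + → 0 + 10800 = 10800. Stack: [10800]
STORE_FAST w → w=10800. Stack: []
LOAD_CONST → push 5. Stack: [5]
LOAD_FAST b → push 40. Stack: [5, 40]
BINARY_OP * → 5 * 40 = 200. Stack: [200]
STORE_FAST q → q=200. Stack: []
LOAD_FAST q → push 200. Stack: [200]
RETURN_VALUE → return 200.

200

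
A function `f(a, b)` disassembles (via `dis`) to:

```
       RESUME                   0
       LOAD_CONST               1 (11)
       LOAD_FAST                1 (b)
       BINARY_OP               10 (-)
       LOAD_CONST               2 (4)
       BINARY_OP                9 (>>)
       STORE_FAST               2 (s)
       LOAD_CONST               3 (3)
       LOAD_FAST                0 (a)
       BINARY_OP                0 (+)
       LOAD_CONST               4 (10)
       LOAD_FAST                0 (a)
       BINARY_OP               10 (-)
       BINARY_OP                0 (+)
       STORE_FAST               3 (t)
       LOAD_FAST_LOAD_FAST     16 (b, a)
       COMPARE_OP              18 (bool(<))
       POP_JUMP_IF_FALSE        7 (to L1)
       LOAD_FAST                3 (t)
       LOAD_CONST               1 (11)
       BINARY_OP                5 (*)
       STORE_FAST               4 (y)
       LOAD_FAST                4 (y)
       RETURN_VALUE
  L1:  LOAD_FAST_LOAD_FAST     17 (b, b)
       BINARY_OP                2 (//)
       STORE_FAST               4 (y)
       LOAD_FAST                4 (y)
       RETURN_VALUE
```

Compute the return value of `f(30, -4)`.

143

LOAD_CONST → push 11. Stack: [11]
LOAD_FAST b → push -4. Stack: [11, -4]
BINARY_OP - → 11 - -4 = 15. Stack: [15]
LOAD_CONST → push 4. Stack: [15, 4]
BINARY_OP >> → 15 >> 4 = 0. Stack: [0]
STORE_FAST s → s=0. Stack: []
LOAD_CONST → push 3. Stack: [3]
LOAD_FAST a → push 30. Stack: [3, 30]
BINARY_OP + → 3 + 30 = 33. Stack: [33]
LOAD_CONST → push 10. Stack: [33, 10]
LOAD_FAST a → push 30. Stack: [33, 10, 30]
BINARY_OP - → 10 - 30 = -20. Stack: [33, -20]
BINARY_OP + → 33 + -20 = 13. Stack: [13]
STORE_FAST t → t=13. Stack: []
LOAD_FAST_LOAD_FAST b,a → push -4,30. Stack: [-4, 30]
COMPARE_OP bool(<) → -4 vs 30 = True. Stack: [True]
POP_JUMP_IF_FALSE → pop True; no jump. Stack: []
LOAD_FAST t → push 13. Stack: [13]
LOAD_CONST → push 11. Stack: [13, 11]
BINARY_OP * → 13 * 11 = 143. Stack: [143]
STORE_FAST y → y=143. Stack: []
LOAD_FAST y → push 143. Stack: [143]
RETURN_VALUE → return 143.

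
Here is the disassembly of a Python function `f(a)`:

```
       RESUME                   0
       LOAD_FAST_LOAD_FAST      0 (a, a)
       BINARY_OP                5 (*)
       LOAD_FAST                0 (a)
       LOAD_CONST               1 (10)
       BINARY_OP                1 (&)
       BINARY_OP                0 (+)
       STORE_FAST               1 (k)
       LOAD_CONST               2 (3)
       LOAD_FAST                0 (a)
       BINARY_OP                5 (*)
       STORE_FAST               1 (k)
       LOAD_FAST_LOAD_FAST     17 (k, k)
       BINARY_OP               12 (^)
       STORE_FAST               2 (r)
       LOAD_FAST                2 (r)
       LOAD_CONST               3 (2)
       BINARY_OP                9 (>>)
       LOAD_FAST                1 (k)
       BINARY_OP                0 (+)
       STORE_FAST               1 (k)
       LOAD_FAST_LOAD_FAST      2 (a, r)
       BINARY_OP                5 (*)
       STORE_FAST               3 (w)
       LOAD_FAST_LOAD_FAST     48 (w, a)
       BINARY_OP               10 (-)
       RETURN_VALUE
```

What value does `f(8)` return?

-8

LOAD_FAST_LOAD_FAST a,a → push 8,8. Stack: [8, 8]
BINARY_OP * → 8 * 8 = 64. Stack: [64]
LOAD_FAST a → push 8. Stack: [64, 8]
LOAD_CONST → push 10. Stack: [64, 8, 10]
BINARY_OP & → 8 & 10 = 8. Stack: [64, 8]
BINARY_OP + → 64 + 8 = 72. Stack: [72]
STORE_FAST k → k=72. Stack: []
LOAD_CONST → push 3. Stack: [3]
LOAD_FAST a → push 8. Stack: [3, 8]
BINARY_OP * → 3 * 8 = 24. Stack: [24]
STORE_FAST k → k=24. Stack: []
LOAD_FAST_LOAD_FAST k,k → push 24,24. Stack: [24, 24]
BINARY_OP ^ → 24 ^ 24 = 0. Stack: [0]
STORE_FAST r → r=0. Stack: []
LOAD_FAST r → push 0. Stack: [0]
LOAD_CONST → push 2. Stack: [0, 2]
BINARY_OP >> → 0 >> 2 = 0. Stack: [0]
LOAD_FAST k → push 24. Stack: [0, 24]
BINARY_OP + → 0 + 24 = 24. Stack: [24]
STORE_FAST k → k=24. Stack: []
LOAD_FAST_LOAD_FAST a,r → push 8,0. Stack: [8, 0]
BINARY_OP * → 8 * 0 = 0. Stack: [0]
STORE_FAST w → w=0. Stack: []
LOAD_FAST_LOAD_FAST w,a → push 0,8. Stack: [0, 8]
BINARY_OP - → 0 - 8 = -8. Stack: [-8]
RETURN_VALUE → return -8.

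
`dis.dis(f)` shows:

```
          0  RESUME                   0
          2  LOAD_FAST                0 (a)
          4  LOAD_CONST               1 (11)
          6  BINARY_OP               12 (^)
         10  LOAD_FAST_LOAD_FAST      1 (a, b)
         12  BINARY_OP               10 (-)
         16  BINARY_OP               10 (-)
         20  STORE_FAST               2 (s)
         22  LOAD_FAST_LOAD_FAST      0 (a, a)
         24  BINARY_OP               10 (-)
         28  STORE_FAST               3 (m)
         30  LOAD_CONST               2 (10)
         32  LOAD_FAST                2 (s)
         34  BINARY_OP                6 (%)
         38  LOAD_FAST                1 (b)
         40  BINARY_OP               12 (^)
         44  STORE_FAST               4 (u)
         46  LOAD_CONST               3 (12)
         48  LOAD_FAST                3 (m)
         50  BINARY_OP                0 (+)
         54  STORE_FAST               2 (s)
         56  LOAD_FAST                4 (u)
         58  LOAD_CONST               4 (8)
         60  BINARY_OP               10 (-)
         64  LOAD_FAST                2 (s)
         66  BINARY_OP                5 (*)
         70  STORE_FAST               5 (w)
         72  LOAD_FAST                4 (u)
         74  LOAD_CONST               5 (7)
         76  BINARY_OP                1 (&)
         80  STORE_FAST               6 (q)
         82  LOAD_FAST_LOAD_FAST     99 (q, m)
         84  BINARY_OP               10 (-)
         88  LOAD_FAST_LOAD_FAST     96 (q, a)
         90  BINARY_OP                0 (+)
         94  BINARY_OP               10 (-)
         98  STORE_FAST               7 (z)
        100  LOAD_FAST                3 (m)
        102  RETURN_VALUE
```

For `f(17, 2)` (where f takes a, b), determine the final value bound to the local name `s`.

LOAD_FAST a → push 17. Stack: [17]
LOAD_CONST → push 11. Stack: [17, 11]
BINARY_OP ^ → 17 ^ 11 = 26. Stack: [26]
LOAD_FAST_LOAD_FAST a,b → push 17,2. Stack: [26, 17, 2]
BINARY_OP - → 17 - 2 = 15. Stack: [26, 15]
BINARY_OP - → 26 - 15 = 11. Stack: [11]
STORE_FAST s → s=11. Stack: []
LOAD_FAST_LOAD_FAST a,a → push 17,17. Stack: [17, 17]
BINARY_OP - → 17 - 17 = 0. Stack: [0]
STORE_FAST m → m=0. Stack: []
LOAD_CONST → push 10. Stack: [10]
LOAD_FAST s → push 11. Stack: [10, 11]
BINARY_OP % → 10 % 11 = 10. Stack: [10]
LOAD_FAST b → push 2. Stack: [10, 2]
BINARY_OP ^ → 10 ^ 2 = 8. Stack: [8]
STORE_FAST u → u=8. Stack: []
LOAD_CONST → push 12. Stack: [12]
LOAD_FAST m → push 0. Stack: [12, 0]
BINARY_OP + → 12 + 0 = 12. Stack: [12]
STORE_FAST s → s=12. Stack: []
LOAD_FAST u → push 8. Stack: [8]
LOAD_CONST → push 8. Stack: [8, 8]
BINARY_OP - → 8 - 8 = 0. Stack: [0]
LOAD_FAST s → push 12. Stack: [0, 12]
BINARY_OP * → 0 * 12 = 0. Stack: [0]
STORE_FAST w → w=0. Stack: []
LOAD_FAST u → push 8. Stack: [8]
LOAD_CONST → push 7. Stack: [8, 7]
BINARY_OP & → 8 & 7 = 0. Stack: [0]
STORE_FAST q → q=0. Stack: []
LOAD_FAST_LOAD_FAST q,m → push 0,0. Stack: [0, 0]
BINARY_OP - → 0 - 0 = 0. Stack: [0]
LOAD_FAST_LOAD_FAST q,a → push 0,17. Stack: [0, 0, 17]
BINARY_OP + → 0 + 17 = 17. Stack: [0, 17]
BINARY_OP - → 0 - 17 = -17. Stack: [-17]
STORE_FAST z → z=-17. Stack: []
LOAD_FAST m → push 0. Stack: [0]
RETURN_VALUE → return 0.

12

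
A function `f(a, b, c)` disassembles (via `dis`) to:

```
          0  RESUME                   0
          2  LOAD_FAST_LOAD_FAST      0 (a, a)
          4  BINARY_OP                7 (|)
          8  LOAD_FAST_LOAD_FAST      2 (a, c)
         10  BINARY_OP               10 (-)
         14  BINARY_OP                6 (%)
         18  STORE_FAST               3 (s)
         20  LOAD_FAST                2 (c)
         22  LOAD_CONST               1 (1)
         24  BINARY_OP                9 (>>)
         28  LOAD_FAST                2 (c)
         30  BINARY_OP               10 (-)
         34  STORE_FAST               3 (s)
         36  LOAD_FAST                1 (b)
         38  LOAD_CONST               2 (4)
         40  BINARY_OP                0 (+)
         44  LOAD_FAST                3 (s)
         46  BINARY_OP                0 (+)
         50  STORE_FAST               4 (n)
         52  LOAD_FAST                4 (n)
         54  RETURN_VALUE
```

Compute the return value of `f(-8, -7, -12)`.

LOAD_FAST_LOAD_FAST a,a → push -8,-8. Stack: [-8, -8]
BINARY_OP | → -8 | -8 = -8. Stack: [-8]
LOAD_FAST_LOAD_FAST a,c → push -8,-12. Stack: [-8, -8, -12]
BINARY_OP - → -8 - -12 = 4. Stack: [-8, 4]
BINARY_OP % → -8 % 4 = 0. Stack: [0]
STORE_FAST s → s=0. Stack: []
LOAD_FAST c → push -12. Stack: [-12]
LOAD_CONST → push 1. Stack: [-12, 1]
BINARY_OP >> → -12 >> 1 = -6. Stack: [-6]
LOAD_FAST c → push -12. Stack: [-6, -12]
BINARY_OP - → -6 - -12 = 6. Stack: [6]
STORE_FAST s → s=6. Stack: []
LOAD_FAST b → push -7. Stack: [-7]
LOAD_CONST → push 4. Stack: [-7, 4]
BINARY_OP + → -7 + 4 = -3. Stack: [-3]
LOAD_FAST s → push 6. Stack: [-3, 6]
BINARY_OP + → -3 + 6 = 3. Stack: [3]
STORE_FAST n → n=3. Stack: []
LOAD_FAST n → push 3. Stack: [3]
RETURN_VALUE → return 3.

3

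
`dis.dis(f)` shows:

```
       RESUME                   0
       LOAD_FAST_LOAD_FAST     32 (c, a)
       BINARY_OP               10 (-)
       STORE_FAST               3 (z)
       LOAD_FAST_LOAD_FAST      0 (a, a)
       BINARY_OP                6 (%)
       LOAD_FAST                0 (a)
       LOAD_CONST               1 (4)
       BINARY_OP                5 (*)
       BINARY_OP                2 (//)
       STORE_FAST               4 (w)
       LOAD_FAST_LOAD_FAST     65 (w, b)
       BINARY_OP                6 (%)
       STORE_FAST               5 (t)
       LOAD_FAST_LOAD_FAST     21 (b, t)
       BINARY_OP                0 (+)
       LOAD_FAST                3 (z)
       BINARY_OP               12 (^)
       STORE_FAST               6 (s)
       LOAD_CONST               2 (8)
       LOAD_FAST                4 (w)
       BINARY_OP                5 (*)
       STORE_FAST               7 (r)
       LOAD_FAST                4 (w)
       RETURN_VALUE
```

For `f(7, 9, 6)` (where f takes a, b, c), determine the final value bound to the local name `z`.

-1

LOAD_FAST_LOAD_FAST c,a → push 6,7. Stack: [6, 7]
BINARY_OP - → 6 - 7 = -1. Stack: [-1]
STORE_FAST z → z=-1. Stack: []
LOAD_FAST_LOAD_FAST a,a → push 7,7. Stack: [7, 7]
BINARY_OP % → 7 % 7 = 0. Stack: [0]
LOAD_FAST a → push 7. Stack: [0, 7]
LOAD_CONST → push 4. Stack: [0, 7, 4]
BINARY_OP * → 7 * 4 = 28. Stack: [0, 28]
BINARY_OP // → 0 // 28 = 0. Stack: [0]
STORE_FAST w → w=0. Stack: []
LOAD_FAST_LOAD_FAST w,b → push 0,9. Stack: [0, 9]
BINARY_OP % → 0 % 9 = 0. Stack: [0]
STORE_FAST t → t=0. Stack: []
LOAD_FAST_LOAD_FAST b,t → push 9,0. Stack: [9, 0]
BINARY_OP + → 9 + 0 = 9. Stack: [9]
LOAD_FAST z → push -1. Stack: [9, -1]
BINARY_OP ^ → 9 ^ -1 = -10. Stack: [-10]
STORE_FAST s → s=-10. Stack: []
LOAD_CONST → push 8. Stack: [8]
LOAD_FAST w → push 0. Stack: [8, 0]
BINARY_OP * → 8 * 0 = 0. Stack: [0]
STORE_FAST r → r=0. Stack: []
LOAD_FAST w → push 0. Stack: [0]
RETURN_VALUE → return 0.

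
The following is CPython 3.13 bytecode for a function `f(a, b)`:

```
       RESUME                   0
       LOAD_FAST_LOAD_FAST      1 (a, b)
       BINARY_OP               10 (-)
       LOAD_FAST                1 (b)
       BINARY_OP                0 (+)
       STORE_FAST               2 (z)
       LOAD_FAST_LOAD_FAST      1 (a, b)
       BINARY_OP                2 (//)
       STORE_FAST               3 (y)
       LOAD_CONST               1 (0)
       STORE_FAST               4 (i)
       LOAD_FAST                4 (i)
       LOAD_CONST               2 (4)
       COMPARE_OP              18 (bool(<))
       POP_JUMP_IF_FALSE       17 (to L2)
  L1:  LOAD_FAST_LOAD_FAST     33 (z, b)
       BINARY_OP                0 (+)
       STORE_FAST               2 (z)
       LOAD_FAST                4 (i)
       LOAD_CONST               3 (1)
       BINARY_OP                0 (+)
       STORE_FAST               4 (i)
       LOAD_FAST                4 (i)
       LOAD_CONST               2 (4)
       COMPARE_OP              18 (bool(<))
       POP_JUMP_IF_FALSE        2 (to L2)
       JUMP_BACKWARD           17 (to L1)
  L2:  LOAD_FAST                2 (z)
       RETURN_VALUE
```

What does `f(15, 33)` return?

147

LOAD_FAST_LOAD_FAST a,b → push 15,33. Stack: [15, 33]
BINARY_OP - → 15 - 33 = -18. Stack: [-18]
LOAD_FAST b → push 33. Stack: [-18, 33]
BINARY_OP + → -18 + 33 = 15. Stack: [15]
STORE_FAST z → z=15. Stack: []
LOAD_FAST_LOAD_FAST a,b → push 15,33. Stack: [15, 33]
BINARY_OP // → 15 // 33 = 0. Stack: [0]
STORE_FAST y → y=0. Stack: []
LOAD_CONST → push 0. Stack: [0]
STORE_FAST i → i=0. Stack: []
LOAD_FAST i → push 0. Stack: [0]
LOAD_CONST → push 4. Stack: [0, 4]
COMPARE_OP bool(<) → 0 vs 4 = True. Stack: [True]
POP_JUMP_IF_FALSE → pop True; no jump. Stack: []
LOAD_FAST_LOAD_FAST z,b → push 15,33. Stack: [15, 33]
BINARY_OP + → 15 + 33 = 48. Stack: [48]
STORE_FAST z → z=48. Stack: []
LOAD_FAST i → push 0. Stack: [0]
LOAD_CONST → push 1. Stack: [0, 1]
BINARY_OP + → 0 + 1 = 1. Stack: [1]
STORE_FAST i → i=1. Stack: []
LOAD_FAST i → push 1. Stack: [1]
LOAD_CONST → push 4. Stack: [1, 4]
COMPARE_OP bool(<) → 1 vs 4 = True. Stack: [True]
POP_JUMP_IF_FALSE → pop True; no jump. Stack: []
LOAD_FAST_LOAD_FAST z,b → push 48,33. Stack: [48, 33]
BINARY_OP + → 48 + 33 = 81. Stack: [81]
STORE_FAST z → z=81. Stack: []
LOAD_FAST i → push 1. Stack: [1]
LOAD_CONST → push 1. Stack: [1, 1]
BINARY_OP + → 1 + 1 = 2. Stack: [2]
STORE_FAST i → i=2. Stack: []
LOAD_FAST i → push 2. Stack: [2]
LOAD_CONST → push 4. Stack: [2, 4]
COMPARE_OP bool(<) → 2 vs 4 = True. Stack: [True]
POP_JUMP_IF_FALSE → pop True; no jump. Stack: []
LOAD_FAST_LOAD_FAST z,b → push 81,33. Stack: [81, 33]
BINARY_OP + → 81 + 33 = 114. Stack: [114]
STORE_FAST z → z=114. Stack: []
LOAD_FAST i → push 2. Stack: [2]
LOAD_CONST → push 1. Stack: [2, 1]
BINARY_OP + → 2 + 1 = 3. Stack: [3]
STORE_FAST i → i=3. Stack: []
LOAD_FAST i → push 3. Stack: [3]
LOAD_CONST → push 4. Stack: [3, 4]
COMPARE_OP bool(<) → 3 vs 4 = True. Stack: [True]
POP_JUMP_IF_FALSE → pop True; no jump. Stack: []
LOAD_FAST_LOAD_FAST z,b → push 114,33. Stack: [114, 33]
BINARY_OP + → 114 + 33 = 147. Stack: [147]
STORE_FAST z → z=147. Stack: []
LOAD_FAST i → push 3. Stack: [3]
LOAD_CONST → push 1. Stack: [3, 1]
BINARY_OP + → 3 + 1 = 4. Stack: [4]
STORE_FAST i → i=4. Stack: []
LOAD_FAST i → push 4. Stack: [4]
LOAD_CONST → push 4. Stack: [4, 4]
COMPARE_OP bool(<) → 4 vs 4 = False. Stack: [False]
POP_JUMP_IF_FALSE → pop False; jump. Stack: []
LOAD_FAST z → push 147. Stack: [147]
RETURN_VALUE → return 147.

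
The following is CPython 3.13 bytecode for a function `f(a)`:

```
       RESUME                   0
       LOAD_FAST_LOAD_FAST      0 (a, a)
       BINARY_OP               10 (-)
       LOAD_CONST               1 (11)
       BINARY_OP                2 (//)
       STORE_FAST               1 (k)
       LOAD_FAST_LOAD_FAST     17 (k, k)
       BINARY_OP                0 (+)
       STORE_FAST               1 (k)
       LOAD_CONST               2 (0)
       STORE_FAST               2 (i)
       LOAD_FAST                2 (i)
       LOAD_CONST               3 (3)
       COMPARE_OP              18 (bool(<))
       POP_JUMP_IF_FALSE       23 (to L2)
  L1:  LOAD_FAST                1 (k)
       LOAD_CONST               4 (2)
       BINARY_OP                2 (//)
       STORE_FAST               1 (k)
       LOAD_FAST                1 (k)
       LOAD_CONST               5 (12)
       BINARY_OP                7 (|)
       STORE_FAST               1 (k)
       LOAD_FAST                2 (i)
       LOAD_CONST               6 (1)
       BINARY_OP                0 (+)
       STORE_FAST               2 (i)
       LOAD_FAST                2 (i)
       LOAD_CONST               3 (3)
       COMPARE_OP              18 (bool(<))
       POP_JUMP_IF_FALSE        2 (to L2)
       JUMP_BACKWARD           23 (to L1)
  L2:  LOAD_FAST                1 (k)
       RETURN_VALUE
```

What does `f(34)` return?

15

LOAD_FAST_LOAD_FAST a,a → push 34,34. Stack: [34, 34]
BINARY_OP - → 34 - 34 = 0. Stack: [0]
LOAD_CONST → push 11. Stack: [0, 11]
BINARY_OP // → 0 // 11 = 0. Stack: [0]
STORE_FAST k → k=0. Stack: []
LOAD_FAST_LOAD_FAST k,k → push 0,0. Stack: [0, 0]
BINARY_OP + → 0 + 0 = 0. Stack: [0]
STORE_FAST k → k=0. Stack: []
LOAD_CONST → push 0. Stack: [0]
STORE_FAST i → i=0. Stack: []
LOAD_FAST i → push 0. Stack: [0]
LOAD_CONST → push 3. Stack: [0, 3]
COMPARE_OP bool(<) → 0 vs 3 = True. Stack: [True]
POP_JUMP_IF_FALSE → pop True; no jump. Stack: []
LOAD_FAST k → push 0. Stack: [0]
LOAD_CONST → push 2. Stack: [0, 2]
BINARY_OP // → 0 // 2 = 0. Stack: [0]
STORE_FAST k → k=0. Stack: []
LOAD_FAST k → push 0. Stack: [0]
LOAD_CONST → push 12. Stack: [0, 12]
BINARY_OP | → 0 | 12 = 12. Stack: [12]
STORE_FAST k → k=12. Stack: []
LOAD_FAST i → push 0. Stack: [0]
LOAD_CONST → push 1. Stack: [0, 1]
BINARY_OP + → 0 + 1 = 1. Stack: [1]
STORE_FAST i → i=1. Stack: []
LOAD_FAST i → push 1. Stack: [1]
LOAD_CONST → push 3. Stack: [1, 3]
COMPARE_OP bool(<) → 1 vs 3 = True. Stack: [True]
POP_JUMP_IF_FALSE → pop True; no jump. Stack: []
LOAD_FAST k → push 12. Stack: [12]
LOAD_CONST → push 2. Stack: [12, 2]
BINARY_OP // → 12 // 2 = 6. Stack: [6]
STORE_FAST k → k=6. Stack: []
LOAD_FAST k → push 6. Stack: [6]
LOAD_CONST → push 12. Stack: [6, 12]
BINARY_OP | → 6 | 12 = 14. Stack: [14]
STORE_FAST k → k=14. Stack: []
LOAD_FAST i → push 1. Stack: [1]
LOAD_CONST → push 1. Stack: [1, 1]
BINARY_OP + → 1 + 1 = 2. Stack: [2]
STORE_FAST i → i=2. Stack: []
LOAD_FAST i → push 2. Stack: [2]
LOAD_CONST → push 3. Stack: [2, 3]
COMPARE_OP bool(<) → 2 vs 3 = True. Stack: [True]
POP_JUMP_IF_FALSE → pop True; no jump. Stack: []
LOAD_FAST k → push 14. Stack: [14]
LOAD_CONST → push 2. Stack: [14, 2]
BINARY_OP // → 14 // 2 = 7. Stack: [7]
STORE_FAST k → k=7. Stack: []
LOAD_FAST k → push 7. Stack: [7]
LOAD_CONST → push 12. Stack: [7, 12]
BINARY_OP | → 7 | 12 = 15. Stack: [15]
STORE_FAST k → k=15. Stack: []
LOAD_FAST i → push 2. Stack: [2]
LOAD_CONST → push 1. Stack: [2, 1]
BINARY_OP + → 2 + 1 = 3. Stack: [3]
STORE_FAST i → i=3. Stack: []
LOAD_FAST i → push 3. Stack: [3]
LOAD_CONST → push 3. Stack: [3, 3]
COMPARE_OP bool(<) → 3 vs 3 = False. Stack: [False]
POP_JUMP_IF_FALSE → pop False; jump. Stack: []
LOAD_FAST k → push 15. Stack: [15]
RETURN_VALUE → return 15.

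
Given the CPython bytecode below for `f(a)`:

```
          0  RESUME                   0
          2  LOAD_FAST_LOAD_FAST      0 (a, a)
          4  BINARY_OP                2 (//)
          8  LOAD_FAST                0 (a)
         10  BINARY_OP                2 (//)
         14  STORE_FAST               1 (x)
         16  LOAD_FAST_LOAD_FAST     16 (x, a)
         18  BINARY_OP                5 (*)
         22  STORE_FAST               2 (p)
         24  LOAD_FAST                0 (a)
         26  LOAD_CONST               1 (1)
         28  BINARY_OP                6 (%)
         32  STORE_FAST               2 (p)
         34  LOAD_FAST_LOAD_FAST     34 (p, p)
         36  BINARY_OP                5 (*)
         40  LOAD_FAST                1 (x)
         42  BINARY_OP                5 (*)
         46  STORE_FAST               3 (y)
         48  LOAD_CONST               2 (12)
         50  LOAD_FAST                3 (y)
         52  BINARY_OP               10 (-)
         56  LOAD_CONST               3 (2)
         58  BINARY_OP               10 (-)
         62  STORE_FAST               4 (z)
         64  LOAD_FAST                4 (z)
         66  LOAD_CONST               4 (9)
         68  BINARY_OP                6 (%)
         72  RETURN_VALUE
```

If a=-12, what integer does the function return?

LOAD_FAST_LOAD_FAST a,a → push -12,-12. Stack: [-12, -12]
BINARY_OP // → -12 // -12 = 1. Stack: [1]
LOAD_FAST a → push -12. Stack: [1, -12]
BINARY_OP // → 1 // -12 = -1. Stack: [-1]
STORE_FAST x → x=-1. Stack: []
LOAD_FAST_LOAD_FAST x,a → push -1,-12. Stack: [-1, -12]
BINARY_OP * → -1 * -12 = 12. Stack: [12]
STORE_FAST p → p=12. Stack: []
LOAD_FAST a → push -12. Stack: [-12]
LOAD_CONST → push 1. Stack: [-12, 1]
BINARY_OP % → -12 % 1 = 0. Stack: [0]
STORE_FAST p → p=0. Stack: []
LOAD_FAST_LOAD_FAST p,p → push 0,0. Stack: [0, 0]
BINARY_OP * → 0 * 0 = 0. Stack: [0]
LOAD_FAST x → push -1. Stack: [0, -1]
BINARY_OP * → 0 * -1 = 0. Stack: [0]
STORE_FAST y → y=0. Stack: []
LOAD_CONST → push 12. Stack: [12]
LOAD_FAST y → push 0. Stack: [12, 0]
BINARY_OP - → 12 - 0 = 12. Stack: [12]
LOAD_CONST → push 2. Stack: [12, 2]
BINARY_OP - → 12 - 2 = 10. Stack: [10]
STORE_FAST z → z=10. Stack: []
LOAD_FAST z → push 10. Stack: [10]
LOAD_CONST → push 9. Stack: [10, 9]
BINARY_OP % → 10 % 9 = 1. Stack: [1]
RETURN_VALUE → return 1.

1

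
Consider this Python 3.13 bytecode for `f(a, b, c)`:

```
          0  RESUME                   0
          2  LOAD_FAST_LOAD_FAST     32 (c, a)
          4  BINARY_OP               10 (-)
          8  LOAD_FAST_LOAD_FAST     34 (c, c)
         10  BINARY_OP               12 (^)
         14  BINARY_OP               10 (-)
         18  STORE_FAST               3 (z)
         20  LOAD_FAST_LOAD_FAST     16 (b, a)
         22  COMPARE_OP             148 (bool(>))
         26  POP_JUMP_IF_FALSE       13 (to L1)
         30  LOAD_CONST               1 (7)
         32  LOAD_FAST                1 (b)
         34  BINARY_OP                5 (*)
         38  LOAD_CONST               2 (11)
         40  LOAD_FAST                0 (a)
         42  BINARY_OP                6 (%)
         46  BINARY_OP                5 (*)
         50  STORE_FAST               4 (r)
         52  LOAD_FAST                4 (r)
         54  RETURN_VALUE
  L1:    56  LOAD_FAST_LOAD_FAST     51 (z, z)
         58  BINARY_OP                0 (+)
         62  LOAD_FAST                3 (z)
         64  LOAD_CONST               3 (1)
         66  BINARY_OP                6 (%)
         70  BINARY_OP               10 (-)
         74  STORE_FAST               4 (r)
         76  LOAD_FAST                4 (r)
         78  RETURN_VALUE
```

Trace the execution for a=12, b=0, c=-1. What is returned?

-26

LOAD_FAST_LOAD_FAST c,a → push -1,12. Stack: [-1, 12]
BINARY_OP - → -1 - 12 = -13. Stack: [-13]
LOAD_FAST_LOAD_FAST c,c → push -1,-1. Stack: [-13, -1, -1]
BINARY_OP ^ → -1 ^ -1 = 0. Stack: [-13, 0]
BINARY_OP - → -13 - 0 = -13. Stack: [-13]
STORE_FAST z → z=-13. Stack: []
LOAD_FAST_LOAD_FAST b,a → push 0,12. Stack: [0, 12]
COMPARE_OP bool(>) → 0 vs 12 = False. Stack: [False]
POP_JUMP_IF_FALSE → pop False; jump. Stack: []
LOAD_FAST_LOAD_FAST z,z → push -13,-13. Stack: [-13, -13]
BINARY_OP + → -13 + -13 = -26. Stack: [-26]
LOAD_FAST z → push -13. Stack: [-26, -13]
LOAD_CONST → push 1. Stack: [-26, -13, 1]
BINARY_OP % → -13 % 1 = 0. Stack: [-26, 0]
BINARY_OP - → -26 - 0 = -26. Stack: [-26]
STORE_FAST r → r=-26. Stack: []
LOAD_FAST r → push -26. Stack: [-26]
RETURN_VALUE → return -26.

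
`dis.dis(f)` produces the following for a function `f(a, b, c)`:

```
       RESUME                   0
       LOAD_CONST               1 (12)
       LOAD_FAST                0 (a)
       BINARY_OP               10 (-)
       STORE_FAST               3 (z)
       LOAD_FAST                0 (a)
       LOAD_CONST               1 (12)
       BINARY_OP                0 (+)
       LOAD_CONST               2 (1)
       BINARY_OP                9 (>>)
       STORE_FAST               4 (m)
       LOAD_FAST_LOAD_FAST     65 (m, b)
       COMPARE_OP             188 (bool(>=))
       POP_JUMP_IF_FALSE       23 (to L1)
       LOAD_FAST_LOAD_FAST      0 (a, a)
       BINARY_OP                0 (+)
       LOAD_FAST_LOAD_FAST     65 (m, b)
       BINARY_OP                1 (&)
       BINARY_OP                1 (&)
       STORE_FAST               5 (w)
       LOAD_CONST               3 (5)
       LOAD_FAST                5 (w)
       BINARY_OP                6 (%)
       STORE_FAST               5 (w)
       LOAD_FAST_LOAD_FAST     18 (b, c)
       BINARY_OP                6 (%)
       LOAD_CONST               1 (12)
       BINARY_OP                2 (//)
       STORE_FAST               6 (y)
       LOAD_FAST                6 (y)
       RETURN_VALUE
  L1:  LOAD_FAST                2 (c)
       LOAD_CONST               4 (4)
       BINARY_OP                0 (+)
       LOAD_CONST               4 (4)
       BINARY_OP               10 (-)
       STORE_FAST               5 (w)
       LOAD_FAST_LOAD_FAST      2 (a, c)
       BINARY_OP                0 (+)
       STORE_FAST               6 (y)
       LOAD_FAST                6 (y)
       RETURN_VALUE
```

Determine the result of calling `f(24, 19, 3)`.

LOAD_CONST → push 12. Stack: [12]
LOAD_FAST a → push 24. Stack: [12, 24]
BINARY_OP - → 12 - 24 = -12. Stack: [-12]
STORE_FAST z → z=-12. Stack: []
LOAD_FAST a → push 24. Stack: [24]
LOAD_CONST → push 12. Stack: [24, 12]
BINARY_OP + → 24 + 12 = 36. Stack: [36]
LOAD_CONST → push 1. Stack: [36, 1]
BINARY_OP >> → 36 >> 1 = 18. Stack: [18]
STORE_FAST m → m=18. Stack: []
LOAD_FAST_LOAD_FAST m,b → push 18,19. Stack: [18, 19]
COMPARE_OP bool(>=) → 18 vs 19 = False. Stack: [False]
POP_JUMP_IF_FALSE → pop False; jump. Stack: []
LOAD_FAST c → push 3. Stack: [3]
LOAD_CONST → push 4. Stack: [3, 4]
BINARY_OP + → 3 + 4 = 7. Stack: [7]
LOAD_CONST → push 4. Stack: [7, 4]
BINARY_OP - → 7 - 4 = 3. Stack: [3]
STORE_FAST w → w=3. Stack: []
LOAD_FAST_LOAD_FAST a,c → push 24,3. Stack: [24, 3]
BINARY_OP + → 24 + 3 = 27. Stack: [27]
STORE_FAST y → y=27. Stack: []
LOAD_FAST y → push 27. Stack: [27]
RETURN_VALUE → return 27.

27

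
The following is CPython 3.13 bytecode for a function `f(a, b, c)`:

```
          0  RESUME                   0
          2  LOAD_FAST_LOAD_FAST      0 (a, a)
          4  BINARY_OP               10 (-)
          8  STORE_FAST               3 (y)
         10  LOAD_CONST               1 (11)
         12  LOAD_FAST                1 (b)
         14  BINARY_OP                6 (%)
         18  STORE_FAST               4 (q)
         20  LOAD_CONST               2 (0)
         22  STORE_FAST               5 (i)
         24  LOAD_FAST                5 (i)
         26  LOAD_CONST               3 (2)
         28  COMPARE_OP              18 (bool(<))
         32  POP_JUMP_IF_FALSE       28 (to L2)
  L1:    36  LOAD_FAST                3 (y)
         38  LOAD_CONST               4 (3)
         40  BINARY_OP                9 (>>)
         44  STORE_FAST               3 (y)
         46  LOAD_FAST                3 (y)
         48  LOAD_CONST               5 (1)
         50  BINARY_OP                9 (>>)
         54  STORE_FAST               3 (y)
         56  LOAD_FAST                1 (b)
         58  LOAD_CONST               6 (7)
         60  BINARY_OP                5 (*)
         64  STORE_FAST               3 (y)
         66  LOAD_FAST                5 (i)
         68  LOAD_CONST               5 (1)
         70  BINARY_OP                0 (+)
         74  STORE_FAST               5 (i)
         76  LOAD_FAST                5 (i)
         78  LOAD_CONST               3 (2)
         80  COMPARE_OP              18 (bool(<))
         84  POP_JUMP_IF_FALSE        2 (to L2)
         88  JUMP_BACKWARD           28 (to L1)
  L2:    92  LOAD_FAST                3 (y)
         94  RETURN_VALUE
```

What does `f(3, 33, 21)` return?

LOAD_FAST_LOAD_FAST a,a → push 3,3. Stack: [3, 3]
BINARY_OP - → 3 - 3 = 0. Stack: [0]
STORE_FAST y → y=0. Stack: []
LOAD_CONST → push 11. Stack: [11]
LOAD_FAST b → push 33. Stack: [11, 33]
BINARY_OP % → 11 % 33 = 11. Stack: [11]
STORE_FAST q → q=11. Stack: []
LOAD_CONST → push 0. Stack: [0]
STORE_FAST i → i=0. Stack: []
LOAD_FAST i → push 0. Stack: [0]
LOAD_CONST → push 2. Stack: [0, 2]
COMPARE_OP bool(<) → 0 vs 2 = True. Stack: [True]
POP_JUMP_IF_FALSE → pop True; no jump. Stack: []
LOAD_FAST y → push 0. Stack: [0]
LOAD_CONST → push 3. Stack: [0, 3]
BINARY_OP >> → 0 >> 3 = 0. Stack: [0]
STORE_FAST y → y=0. Stack: []
LOAD_FAST y → push 0. Stack: [0]
LOAD_CONST → push 1. Stack: [0, 1]
BINARY_OP >> → 0 >> 1 = 0. Stack: [0]
STORE_FAST y → y=0. Stack: []
LOAD_FAST b → push 33. Stack: [33]
LOAD_CONST → push 7. Stack: [33, 7]
BINARY_OP * → 33 * 7 = 231. Stack: [231]
STORE_FAST y → y=231. Stack: []
LOAD_FAST i → push 0. Stack: [0]
LOAD_CONST → push 1. Stack: [0, 1]
BINARY_OP + → 0 + 1 = 1. Stack: [1]
STORE_FAST i → i=1. Stack: []
LOAD_FAST i → push 1. Stack: [1]
LOAD_CONST → push 2. Stack: [1, 2]
COMPARE_OP bool(<) → 1 vs 2 = True. Stack: [True]
POP_JUMP_IF_FALSE → pop True; no jump. Stack: []
LOAD_FAST y → push 231. Stack: [231]
LOAD_CONST → push 3. Stack: [231, 3]
BINARY_OP >> → 231 >> 3 = 28. Stack: [28]
STORE_FAST y → y=28. Stack: []
LOAD_FAST y → push 28. Stack: [28]
LOAD_CONST → push 1. Stack: [28, 1]
BINARY_OP >> → 28 >> 1 = 14. Stack: [14]
STORE_FAST y → y=14. Stack: []
LOAD_FAST b → push 33. Stack: [33]
LOAD_CONST → push 7. Stack: [33, 7]
BINARY_OP * → 33 * 7 = 231. Stack: [231]
STORE_FAST y → y=231. Stack: []
LOAD_FAST i → push 1. Stack: [1]
LOAD_CONST → push 1. Stack: [1, 1]
BINARY_OP + → 1 + 1 = 2. Stack: [2]
STORE_FAST i → i=2. Stack: []
LOAD_FAST i → push 2. Stack: [2]
LOAD_CONST → push 2. Stack: [2, 2]
COMPARE_OP bool(<) → 2 vs 2 = False. Stack: [False]
POP_JUMP_IF_FALSE → pop False; jump. Stack: []
LOAD_FAST y → push 231. Stack: [231]
RETURN_VALUE → return 231.

231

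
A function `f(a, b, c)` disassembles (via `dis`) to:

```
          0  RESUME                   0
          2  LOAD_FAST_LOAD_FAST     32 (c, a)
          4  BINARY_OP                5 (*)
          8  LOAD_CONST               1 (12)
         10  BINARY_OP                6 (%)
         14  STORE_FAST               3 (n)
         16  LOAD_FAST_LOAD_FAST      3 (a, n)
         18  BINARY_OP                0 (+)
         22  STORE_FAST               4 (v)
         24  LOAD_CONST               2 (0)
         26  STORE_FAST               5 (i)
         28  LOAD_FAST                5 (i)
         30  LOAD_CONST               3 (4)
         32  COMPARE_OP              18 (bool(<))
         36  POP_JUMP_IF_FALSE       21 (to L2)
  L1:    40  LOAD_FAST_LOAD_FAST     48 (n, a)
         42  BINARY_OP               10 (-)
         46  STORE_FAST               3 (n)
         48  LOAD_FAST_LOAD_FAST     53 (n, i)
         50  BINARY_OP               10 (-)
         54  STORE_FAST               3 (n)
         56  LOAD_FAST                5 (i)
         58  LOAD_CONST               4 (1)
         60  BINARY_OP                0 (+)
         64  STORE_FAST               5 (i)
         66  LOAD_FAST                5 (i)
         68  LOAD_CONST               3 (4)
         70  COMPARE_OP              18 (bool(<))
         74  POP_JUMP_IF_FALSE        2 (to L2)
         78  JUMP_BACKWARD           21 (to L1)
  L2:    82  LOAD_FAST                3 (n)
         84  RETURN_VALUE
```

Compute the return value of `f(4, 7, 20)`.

-14

LOAD_FAST_LOAD_FAST c,a → push 20,4
BINARY_OP * → 20 * 4 = 80
LOAD_CONST → push 12
BINARY_OP % → 80 % 12 = 8
STORE_FAST n → n=8
LOAD_FAST_LOAD_FAST a,n → push 4,8
BINARY_OP + → 4 + 8 = 12
STORE_FAST v → v=12
LOAD_CONST → push 0
STORE_FAST i → i=0
LOAD_FAST i → push 0
LOAD_CONST → push 4
COMPARE_OP bool(<) → 0 vs 4 = True
POP_JUMP_IF_FALSE → pop True; no jump
LOAD_FAST_LOAD_FAST n,a → push 8,4
BINARY_OP - → 8 - 4 = 4
STORE_FAST n → n=4
LOAD_FAST_LOAD_FAST n,i → push 4,0
BINARY_OP - → 4 - 0 = 4
STORE_FAST n → n=4
LOAD_FAST i → push 0
LOAD_CONST → push 1
BINARY_OP + → 0 + 1 = 1
STORE_FAST i → i=1
LOAD_FAST i → push 1
LOAD_CONST → push 4
COMPARE_OP bool(<) → 1 vs 4 = True
POP_JUMP_IF_FALSE → pop True; no jump
LOAD_FAST_LOAD_FAST n,a → push 4,4
BINARY_OP - → 4 - 4 = 0
STORE_FAST n → n=0
LOAD_FAST_LOAD_FAST n,i → push 0,1
BINARY_OP - → 0 - 1 = -1
STORE_FAST n → n=-1
LOAD_FAST i → push 1
LOAD_CONST → push 1
BINARY_OP + → 1 + 1 = 2
STORE_FAST i → i=2
LOAD_FAST i → push 2
LOAD_CONST → push 4
COMPARE_OP bool(<) → 2 vs 4 = True
POP_JUMP_IF_FALSE → pop True; no jump
LOAD_FAST_LOAD_FAST n,a → push -1,4
BINARY_OP - → -1 - 4 = -5
STORE_FAST n → n=-5
LOAD_FAST_LOAD_FAST n,i → push -5,2
BINARY_OP - → -5 - 2 = -7
STORE_FAST n → n=-7
LOAD_FAST i → push 2
LOAD_CONST → push 1
BINARY_OP + → 2 + 1 = 3
STORE_FAST i → i=3
LOAD_FAST i → push 3
LOAD_CONST → push 4
COMPARE_OP bool(<) → 3 vs 4 = True
POP_JUMP_IF_FALSE → pop True; no jump
LOAD_FAST_LOAD_FAST n,a → push -7,4
BINARY_OP - → -7 - 4 = -11
STORE_FAST n → n=-11
LOAD_FAST_LOAD_FAST n,i → push -11,3
BINARY_OP - → -11 - 3 = -14
STORE_FAST n → n=-14
LOAD_FAST i → push 3
LOAD_CONST → push 1
BINARY_OP + → 3 + 1 = 4
STORE_FAST i → i=4
LOAD_FAST i → push 4
LOAD_CONST → push 4
COMPARE_OP bool(<) → 4 vs 4 = False
POP_JUMP_IF_FALSE → pop False; jump
LOAD_FAST n → push -14
RETURN_VALUE → return -14.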